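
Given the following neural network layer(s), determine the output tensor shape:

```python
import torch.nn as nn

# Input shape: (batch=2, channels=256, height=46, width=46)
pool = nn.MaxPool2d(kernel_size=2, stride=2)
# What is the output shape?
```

Input: (2, 256, 46, 46) -> Output: (2, 256, 23, 23)

Answer: (2, 256, 23, 23)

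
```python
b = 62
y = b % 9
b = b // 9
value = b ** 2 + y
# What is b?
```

Trace:
`b = 62` → b = 62
`y = b % 9` → y = 8
`b = b // 9` → b = 6
`value = b ** 2 + y` → value = 44
So b = 6

Answer: 6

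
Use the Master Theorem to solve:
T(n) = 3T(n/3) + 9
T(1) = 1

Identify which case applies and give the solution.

a=3, b=3, f(n)=9. log_3(3) = 1. Since c=0 < 1, Case 1 applies: T(n) = Θ(n^log_b(a)) = O(n).

Answer: O(n) - Case 1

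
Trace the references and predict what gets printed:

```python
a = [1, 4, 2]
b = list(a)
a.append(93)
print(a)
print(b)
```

Key concept: list() constructor creates copy.
Step by step:
`a = [1, 4, 2]` → a = [1, 4, 2]
`b = list(a)` → b = [1, 4, 2]
`a.append(93)` → a = [1, 4, 2, 93]
`print(a)` → prints [1, 4, 2, 93]
`print(b)` → prints [1, 4, 2]

Answer:
[1, 4, 2, 93]
[1, 4, 2]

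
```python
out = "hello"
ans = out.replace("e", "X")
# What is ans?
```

Trace:
`out = "hello"` → out = 'hello'
`ans = out.replace("e", "X")` → ans = 'hXllo'
So ans = 'hXllo'

Answer: 'hXllo'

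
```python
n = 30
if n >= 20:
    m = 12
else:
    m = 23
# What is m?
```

Trace:
`n = 30` → n = 30
`if n >= 20: ...` → n >= 20 is True → m = 12
So m = 12

Answer: 12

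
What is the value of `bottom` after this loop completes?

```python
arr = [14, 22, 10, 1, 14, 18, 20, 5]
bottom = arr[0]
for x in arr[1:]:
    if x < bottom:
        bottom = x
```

Minimum of [14, 22, 10, 1, 14, 18, 20, 5]
`bottom` takes the values: 14 → 10 → 1

Answer: 1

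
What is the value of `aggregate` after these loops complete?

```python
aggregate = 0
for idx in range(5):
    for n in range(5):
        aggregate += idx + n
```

Sum of all idx+n for idx,n in 5x5
`aggregate` takes the values: 0 → 1 → 3 → 6 → 10 → 11 → 13 → 16 → 20 → 25 → 27 → 30 → 34 → 39 → 45 → 48 → 52 → 57 → 63 → 70 → 74 → 79 → 85 → 92 → 100

Answer: 100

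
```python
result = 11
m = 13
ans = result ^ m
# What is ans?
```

Trace:
`result = 11` → result = 11
`m = 13` → m = 13
`ans = result ^ m` → ans = 6
So ans = 6

Answer: 6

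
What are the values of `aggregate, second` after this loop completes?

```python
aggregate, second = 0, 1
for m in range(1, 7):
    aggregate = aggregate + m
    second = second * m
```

Sum and factorial of 1 to 6
`aggregate, second` takes the values: (0, 1) → (1, 1) → (3, 1) → (3, 2) → (6, 2) → (6, 6) → (10, 6) → (10, 24) → (15, 24) → (15, 120) → (21, 120) → (21, 720)

Answer: 21, 720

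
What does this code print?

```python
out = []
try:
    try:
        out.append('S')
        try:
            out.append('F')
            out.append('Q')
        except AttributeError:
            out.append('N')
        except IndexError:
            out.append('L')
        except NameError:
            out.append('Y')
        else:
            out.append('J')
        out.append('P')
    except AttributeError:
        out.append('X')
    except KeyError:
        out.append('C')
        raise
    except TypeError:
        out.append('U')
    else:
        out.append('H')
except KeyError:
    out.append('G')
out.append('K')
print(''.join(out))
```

Execution trace: 'S' (try body) → 'F' (inner try body) → 'Q' (inner try body, no exception) → 'J' (inner else) → 'P' (try body, no exception) → 'H' (else) → 'K' (after the try/except). Output: SFQJPHK

Answer: SFQJPHK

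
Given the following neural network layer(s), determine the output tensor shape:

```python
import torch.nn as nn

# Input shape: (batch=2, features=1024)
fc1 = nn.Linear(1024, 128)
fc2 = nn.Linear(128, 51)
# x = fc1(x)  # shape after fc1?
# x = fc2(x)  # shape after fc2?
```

Input: (2, 1024) -> after fc1: (2, 128) -> Output: (2, 51)

Answer: (2, 51)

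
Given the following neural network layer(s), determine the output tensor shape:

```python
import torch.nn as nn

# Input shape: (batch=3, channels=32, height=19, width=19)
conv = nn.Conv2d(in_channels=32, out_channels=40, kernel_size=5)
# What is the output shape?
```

Input: (3, 32, 19, 19) -> Output: (3, 40, 15, 15)

Answer: (3, 40, 15, 15)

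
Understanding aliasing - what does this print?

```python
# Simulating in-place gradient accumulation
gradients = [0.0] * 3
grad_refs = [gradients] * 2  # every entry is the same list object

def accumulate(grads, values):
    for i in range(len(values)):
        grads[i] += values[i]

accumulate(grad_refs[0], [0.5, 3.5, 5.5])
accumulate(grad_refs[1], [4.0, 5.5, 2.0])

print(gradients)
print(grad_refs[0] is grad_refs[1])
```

Key concept: gradient accumulation aliasing.
Step by step:
`gradients = [0.0] * 3` → gradients = [0.0, 0.0, 0.0]
`grad_refs = [gradients] * 2` → grad_refs = [[0.0, 0.0, 0.0], [0.0, 0.0, 0.0]]
`accumulate(grad_refs[0], [0.5, 3.5, 5.5])` → gradients = [0.5, 3.5, 5.5]; grad_refs = [[0.5, 3.5, 5.5], [0.5, 3.5, 5.5]]
`accumulate(grad_refs[1], [4.0, 5.5, 2.0])` → gradients = [4.5, 9.0, 7.5]; grad_refs = [[4.5, 9.0, 7.5], [4.5, 9.0, 7.5]]
`print(gradients)` → prints [4.5, 9.0, 7.5]
`print(grad_refs[0] is grad_refs[1])` → prints True

Answer:
[4.5, 9.0, 7.5]
True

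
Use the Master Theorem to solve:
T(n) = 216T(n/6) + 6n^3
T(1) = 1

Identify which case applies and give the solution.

a=216, b=6, f(n)=6n^3. log_6(216) = 3. Since c=3 = 3, Case 2 applies: T(n) = Θ(n^log_b(a) · log n) = O(n^3 log n).

Answer: O(n^3 log n) - Case 2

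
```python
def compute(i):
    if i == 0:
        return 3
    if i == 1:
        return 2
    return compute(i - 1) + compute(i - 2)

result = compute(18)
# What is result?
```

Build up from base cases: compute(0)=3, compute(1)=2, compute(2)=5, compute(3)=7, compute(4)=12, compute(5)=19, compute(6)=31, ..., compute(18)=9959

Answer: 9959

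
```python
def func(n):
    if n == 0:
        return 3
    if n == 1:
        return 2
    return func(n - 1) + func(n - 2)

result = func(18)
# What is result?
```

Build up from base cases: func(0)=3, func(1)=2, func(2)=5, func(3)=7, func(4)=12, func(5)=19, func(6)=31, ..., func(18)=9959

Answer: 9959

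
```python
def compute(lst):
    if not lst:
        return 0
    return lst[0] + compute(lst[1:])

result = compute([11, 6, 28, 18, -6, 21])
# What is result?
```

11 + 6 + 28 + 18 + (-6) + 21 + 0 = 78

Answer: 78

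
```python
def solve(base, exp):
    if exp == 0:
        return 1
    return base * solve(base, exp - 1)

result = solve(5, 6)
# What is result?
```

solve(5, 6) = 5 * 5 * 5 * 5 * 5 * 5 = 15625

Answer: 15625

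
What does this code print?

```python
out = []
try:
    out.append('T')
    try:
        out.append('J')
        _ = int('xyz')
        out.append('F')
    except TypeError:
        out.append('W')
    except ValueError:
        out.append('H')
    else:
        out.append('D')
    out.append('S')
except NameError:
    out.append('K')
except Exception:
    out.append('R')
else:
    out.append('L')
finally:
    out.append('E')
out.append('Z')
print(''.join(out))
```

Execution trace: 'T' (try body) → 'J' (inner try body) → 'H' (inner except ValueError) → 'S' (try body, no exception) → 'L' (else) → 'E' (finally) → 'Z' (after the try/except). Output: TJHSLEZ

Answer: TJHSLEZ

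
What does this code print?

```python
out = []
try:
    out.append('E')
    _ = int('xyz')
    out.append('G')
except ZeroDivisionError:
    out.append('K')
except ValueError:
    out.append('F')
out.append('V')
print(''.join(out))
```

Execution trace: 'E' (try body) → 'F' (except ValueError) → 'V' (after the try/except). Output: EFV

Answer: EFV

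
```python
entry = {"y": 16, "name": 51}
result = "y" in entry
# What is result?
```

Trace:
`entry = {"y": 16, "name": 51}` → entry = {'y': 16, 'name': 51}
`result = "y" in entry` → result = True
So result = True

Answer: True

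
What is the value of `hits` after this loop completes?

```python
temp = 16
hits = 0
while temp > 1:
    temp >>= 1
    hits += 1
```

Count right shifts until 1
`hits` takes the values: 0 → 1 → 2 → 3 → 4

Answer: 4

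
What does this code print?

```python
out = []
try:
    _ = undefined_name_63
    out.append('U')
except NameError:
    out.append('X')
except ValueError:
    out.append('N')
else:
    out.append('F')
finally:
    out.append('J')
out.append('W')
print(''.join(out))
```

Execution trace: 'X' (except NameError) → 'J' (finally) → 'W' (after the try/except). Output: XJW

Answer: XJW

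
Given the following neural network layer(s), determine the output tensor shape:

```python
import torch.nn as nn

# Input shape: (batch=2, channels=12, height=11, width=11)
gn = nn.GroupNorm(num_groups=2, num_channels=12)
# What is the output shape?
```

Input: (2, 12, 11, 11) -> Output: (2, 12, 11, 11)

Answer: (2, 12, 11, 11)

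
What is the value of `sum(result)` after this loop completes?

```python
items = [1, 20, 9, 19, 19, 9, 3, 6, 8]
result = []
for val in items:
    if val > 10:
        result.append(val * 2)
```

Sum of doubled values > 10
`result` takes the values: [] → [40] → [40, 38] → [40, 38, 38]
So `sum(result)` = 116

Answer: 116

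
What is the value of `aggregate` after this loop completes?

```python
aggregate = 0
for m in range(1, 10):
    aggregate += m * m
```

Sum of squares 1² to 9² = 285
`aggregate` takes the values: 0 → 1 → 5 → 14 → 30 → 55 → 91 → 140 → 204 → 285

Answer: 285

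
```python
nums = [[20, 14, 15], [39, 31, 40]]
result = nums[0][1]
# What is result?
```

Trace:
`nums = [[20, 14, 15], [39, 31, 40]]` → nums = [[20, 14, 15], [39, 31, 40]]
`result = nums[0][1]` → result = 14
So result = 14

Answer: 14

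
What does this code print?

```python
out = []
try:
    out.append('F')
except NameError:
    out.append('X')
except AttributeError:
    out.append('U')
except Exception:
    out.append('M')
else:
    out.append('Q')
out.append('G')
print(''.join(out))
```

Execution trace: 'F' (try body, no exception) → 'Q' (else) → 'G' (after the try/except). Output: FQG

Answer: FQG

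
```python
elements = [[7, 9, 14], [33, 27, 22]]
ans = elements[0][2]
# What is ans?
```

Trace:
`elements = [[7, 9, 14], [33, 27, 22]]` → elements = [[7, 9, 14], [33, 27, 22]]
`ans = elements[0][2]` → ans = 14
So ans = 14

Answer: 14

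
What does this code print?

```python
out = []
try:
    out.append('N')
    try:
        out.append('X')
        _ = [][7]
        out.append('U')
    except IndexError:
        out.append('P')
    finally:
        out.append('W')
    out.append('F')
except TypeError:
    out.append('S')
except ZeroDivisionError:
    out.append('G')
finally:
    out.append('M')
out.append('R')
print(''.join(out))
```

Execution trace: 'N' (try body) → 'X' (inner try body) → 'P' (inner except IndexError) → 'W' (inner finally) → 'F' (try body, no exception) → 'M' (finally) → 'R' (after the try/except). Output: NXPWFMR

Answer: NXPWFMR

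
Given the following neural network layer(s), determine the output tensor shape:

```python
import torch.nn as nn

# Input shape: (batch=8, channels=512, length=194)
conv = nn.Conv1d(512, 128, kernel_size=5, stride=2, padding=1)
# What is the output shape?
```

Input: (8, 512, 194) -> Output: (8, 128, 96)

Answer: (8, 128, 96)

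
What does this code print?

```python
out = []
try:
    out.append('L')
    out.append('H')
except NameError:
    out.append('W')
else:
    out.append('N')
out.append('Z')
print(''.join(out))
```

Execution trace: 'L' (try body) → 'H' (try body, no exception) → 'N' (else) → 'Z' (after the try/except). Output: LHNZ

Answer: LHNZ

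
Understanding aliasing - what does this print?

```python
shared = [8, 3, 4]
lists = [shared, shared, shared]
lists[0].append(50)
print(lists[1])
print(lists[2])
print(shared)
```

Key concept: list of same reference.
Step by step:
`shared = [8, 3, 4]` → shared = [8, 3, 4]
`lists = [shared, shared, shared]` → lists = [[8, 3, 4], [8, 3, 4], [8, 3, 4]]
`lists[0].append(50)` → shared = [8, 3, 4, 50]; lists = [[8, 3, 4, 50], [8, 3, 4, 50], [8, 3, 4, 50]]
`print(lists[1])` → prints [8, 3, 4, 50]
`print(lists[2])` → prints [8, 3, 4, 50]
`print(shared)` → prints [8, 3, 4, 50]

Answer:
[8, 3, 4, 50]
[8, 3, 4, 50]
[8, 3, 4, 50]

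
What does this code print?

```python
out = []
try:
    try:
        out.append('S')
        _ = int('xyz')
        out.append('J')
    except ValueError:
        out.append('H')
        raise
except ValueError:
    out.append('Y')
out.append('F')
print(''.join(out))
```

Execution trace: 'S' (try body) → 'H' (except ValueError) → 'Y' (outer except ValueError) → 'F' (after the try/except). Output: SHYF

Answer: SHYF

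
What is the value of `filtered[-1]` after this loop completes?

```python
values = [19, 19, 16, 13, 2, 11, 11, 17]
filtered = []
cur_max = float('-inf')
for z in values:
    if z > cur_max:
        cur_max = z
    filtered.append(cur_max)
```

Running max ends at 19
`filtered` takes the values: [] → [19] → [19, 19] → [19, 19, 19] → [19, 19, 19, 19] → [19, 19, 19, 19, 19] → [19, 19, 19, 19, 19, 19] → [19, 19, 19, 19, 19, 19, 19] → [19, 19, 19, 19, 19, 19, 19, 19]
So `filtered[-1]` = 19

Answer: 19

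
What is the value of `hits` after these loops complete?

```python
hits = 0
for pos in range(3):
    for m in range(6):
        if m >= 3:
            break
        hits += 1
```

Inner breaks at 3, outer runs 3 times
`hits` takes the values: 0 → 1 → 2 → 3 → 4 → 5 → 6 → 7 → 8 → 9

Answer: 9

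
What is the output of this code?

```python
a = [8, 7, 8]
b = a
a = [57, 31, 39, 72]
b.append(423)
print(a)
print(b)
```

Key concept: rebinding vs mutation: a is rebound to a new list, b still points at the original.
Step by step:
`a = [8, 7, 8]` → a = [8, 7, 8]
`b = a` → b = [8, 7, 8] (same object as a)
`a = [57, 31, 39, 72]` → a = [57, 31, 39, 72]
`b.append(423)` → b = [8, 7, 8, 423]
`print(a)` → prints [57, 31, 39, 72]
`print(b)` → prints [8, 7, 8, 423]

Answer:
[57, 31, 39, 72]
[8, 7, 8, 423]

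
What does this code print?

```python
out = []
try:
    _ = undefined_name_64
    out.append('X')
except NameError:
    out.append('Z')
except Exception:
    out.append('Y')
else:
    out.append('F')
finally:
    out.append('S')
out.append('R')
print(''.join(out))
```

Execution trace: 'Z' (except NameError) → 'S' (finally) → 'R' (after the try/except). Output: ZSR

Answer: ZSR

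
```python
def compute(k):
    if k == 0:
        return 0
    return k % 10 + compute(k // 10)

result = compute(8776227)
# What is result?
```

Sum of digits of 8776227: 7 + 2 + 2 + 6 + 7 + 7 + 8 = 39

Answer: 39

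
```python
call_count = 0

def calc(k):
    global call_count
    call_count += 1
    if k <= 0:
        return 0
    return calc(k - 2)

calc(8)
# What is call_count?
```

Linear recursion stepping by 2: 5 calls from k=8 down to ≤0.

Answer: 5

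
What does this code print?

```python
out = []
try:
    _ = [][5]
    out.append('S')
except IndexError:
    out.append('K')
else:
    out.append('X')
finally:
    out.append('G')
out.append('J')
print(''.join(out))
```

Execution trace: 'K' (except IndexError) → 'G' (finally) → 'J' (after the try/except). Output: KGJ

Answer: KGJ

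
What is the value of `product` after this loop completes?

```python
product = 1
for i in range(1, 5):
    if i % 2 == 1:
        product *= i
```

Product of odd numbers 1 to 4
`product` takes the values: 1 → 3

Answer: 3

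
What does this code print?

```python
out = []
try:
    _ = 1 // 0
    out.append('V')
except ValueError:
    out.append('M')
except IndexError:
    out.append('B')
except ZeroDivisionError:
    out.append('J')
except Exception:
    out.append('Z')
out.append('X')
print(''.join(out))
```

Execution trace: 'J' (except ZeroDivisionError) → 'X' (after the try/except). Output: JX

Answer: JX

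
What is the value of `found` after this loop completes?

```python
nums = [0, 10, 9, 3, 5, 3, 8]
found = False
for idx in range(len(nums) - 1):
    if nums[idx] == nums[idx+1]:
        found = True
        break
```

Check consecutive duplicates in [0, 10, 9, 3, 5, 3, 8]
`found` takes the values: False

Answer: False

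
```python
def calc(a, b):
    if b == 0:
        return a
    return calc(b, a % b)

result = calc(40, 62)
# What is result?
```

calc(40, 62) -> calc(62, 40) -> calc(40, 22) -> calc(22, 18) -> calc(18, 4) -> calc(4, 2) -> calc(2, 0) -> 2

Answer: 2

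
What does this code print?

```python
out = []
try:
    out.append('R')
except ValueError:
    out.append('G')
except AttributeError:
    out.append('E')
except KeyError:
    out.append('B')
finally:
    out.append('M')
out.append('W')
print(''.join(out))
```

Execution trace: 'R' (try body, no exception) → 'M' (finally) → 'W' (after the try/except). Output: RMW

Answer: RMW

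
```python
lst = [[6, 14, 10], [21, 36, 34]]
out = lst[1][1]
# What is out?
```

Trace:
`lst = [[6, 14, 10], [21, 36, 34]]` → lst = [[6, 14, 10], [21, 36, 34]]
`out = lst[1][1]` → out = 36
So out = 36

Answer: 36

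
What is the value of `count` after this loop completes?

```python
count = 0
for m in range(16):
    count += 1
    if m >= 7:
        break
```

Loop breaks when m reaches 7, count is 8
`count` takes the values: 0 → 1 → 2 → 3 → 4 → 5 → 6 → 7 → 8

Answer: 8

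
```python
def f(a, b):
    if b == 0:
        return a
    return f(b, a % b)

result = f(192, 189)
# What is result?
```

f(192, 189) -> f(189, 3) -> f(3, 0) -> 3

Answer: 3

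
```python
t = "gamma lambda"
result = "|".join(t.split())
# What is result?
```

Trace:
`t = "gamma lambda"` → t = 'gamma lambda'
`result = "|".join(t.split())` → result = 'gamma|lambda'
So result = 'gamma|lambda'

Answer: 'gamma|lambda'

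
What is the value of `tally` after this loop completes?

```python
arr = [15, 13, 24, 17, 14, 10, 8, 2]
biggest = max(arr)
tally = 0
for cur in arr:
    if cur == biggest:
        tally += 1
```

Count of max value 24 in [15, 13, 24, 17, 14, 10, 8, 2]
`tally` takes the values: 0 → 1

Answer: 1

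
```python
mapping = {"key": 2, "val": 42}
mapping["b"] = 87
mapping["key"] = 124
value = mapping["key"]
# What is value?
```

Trace:
`mapping = {"key": 2, "val": 42}` → mapping = {'key': 2, 'val': 42}
`mapping["b"] = 87` → mapping = {'key': 2, 'val': 42, 'b': 87}
`mapping["key"] = 124` → mapping = {'key': 124, 'val': 42, 'b': 87}
`value = mapping["key"]` → value = 124
So value = 124

Answer: 124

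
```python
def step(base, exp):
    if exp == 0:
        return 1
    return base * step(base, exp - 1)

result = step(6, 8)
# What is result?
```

step(6, 8) = 6 * 6 * 6 * 6 * 6 * 6 * 6 * 6 = 1679616

Answer: 1679616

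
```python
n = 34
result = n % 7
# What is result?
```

Trace:
`n = 34` → n = 34
`result = n % 7` → result = 6
So result = 6

Answer: 6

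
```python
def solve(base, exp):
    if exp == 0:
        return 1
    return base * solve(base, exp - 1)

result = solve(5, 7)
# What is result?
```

solve(5, 7) = 5 * 5 * 5 * 5 * 5 * 5 * 5 = 78125

Answer: 78125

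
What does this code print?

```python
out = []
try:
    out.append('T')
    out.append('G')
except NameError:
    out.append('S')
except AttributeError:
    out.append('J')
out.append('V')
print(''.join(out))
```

Execution trace: 'T' (try body) → 'G' (try body, no exception) → 'V' (after the try/except). Output: TGV

Answer: TGV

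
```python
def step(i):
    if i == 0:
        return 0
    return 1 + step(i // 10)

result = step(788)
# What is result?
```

Count of digits of 788: 3

Answer: 3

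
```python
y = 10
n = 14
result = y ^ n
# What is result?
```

Trace:
`y = 10` → y = 10
`n = 14` → n = 14
`result = y ^ n` → result = 4
So result = 4

Answer: 4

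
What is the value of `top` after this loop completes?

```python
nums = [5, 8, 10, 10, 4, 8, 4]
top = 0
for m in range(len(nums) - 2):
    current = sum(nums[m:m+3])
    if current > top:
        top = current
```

Max sum of 3-element window in [5, 8, 10, 10, 4, 8, 4]
`top` takes the values: 0 → 23 → 28

Answer: 28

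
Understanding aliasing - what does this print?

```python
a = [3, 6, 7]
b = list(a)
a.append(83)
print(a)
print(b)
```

Key concept: list() constructor creates copy.
Step by step:
`a = [3, 6, 7]` → a = [3, 6, 7]
`b = list(a)` → b = [3, 6, 7]
`a.append(83)` → a = [3, 6, 7, 83]
`print(a)` → prints [3, 6, 7, 83]
`print(b)` → prints [3, 6, 7]

Answer:
[3, 6, 7, 83]
[3, 6, 7]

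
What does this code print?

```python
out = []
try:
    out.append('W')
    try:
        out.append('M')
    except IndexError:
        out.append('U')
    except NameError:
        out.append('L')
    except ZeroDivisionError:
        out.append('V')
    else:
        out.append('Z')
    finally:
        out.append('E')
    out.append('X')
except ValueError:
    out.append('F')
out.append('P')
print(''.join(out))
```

Execution trace: 'W' (try body) → 'M' (inner try body, no exception) → 'Z' (inner else) → 'E' (inner finally) → 'X' (try body, no exception) → 'P' (after the try/except). Output: WMZEXP

Answer: WMZEXP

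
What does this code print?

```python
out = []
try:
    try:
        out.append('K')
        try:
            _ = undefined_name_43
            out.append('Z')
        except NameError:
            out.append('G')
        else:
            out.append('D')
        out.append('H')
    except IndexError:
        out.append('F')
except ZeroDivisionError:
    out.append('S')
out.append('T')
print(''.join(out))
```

Execution trace: 'K' (try body) → 'G' (inner except NameError) → 'H' (try body, no exception) → 'T' (after the try/except). Output: KGHT

Answer: KGHT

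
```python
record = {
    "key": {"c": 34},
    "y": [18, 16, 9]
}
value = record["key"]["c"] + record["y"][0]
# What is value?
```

Trace:
`record = { ...` → record = {'key': {'c': 34}, 'y': [18, 16, 9]}
`value = record["key"]["c"] + record["y"][0]` → value = 52
So value = 52

Answer: 52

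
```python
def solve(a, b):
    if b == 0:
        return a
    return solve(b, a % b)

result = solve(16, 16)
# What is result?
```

solve(16, 16) -> solve(16, 0) -> 16

Answer: 16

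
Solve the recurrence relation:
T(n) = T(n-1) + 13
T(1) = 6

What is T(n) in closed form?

Unrolling: T(n) = T(1) + 13·(n-1) = 6 + 13(n-1) = 13n - 7.

Answer: T(n) = 13n - 7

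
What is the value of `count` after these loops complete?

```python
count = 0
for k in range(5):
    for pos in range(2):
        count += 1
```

5 * 2 = 10
`count` takes the values: 0 → 1 → 2 → 3 → 4 → 5 → 6 → 7 → 8 → 9 → 10

Answer: 10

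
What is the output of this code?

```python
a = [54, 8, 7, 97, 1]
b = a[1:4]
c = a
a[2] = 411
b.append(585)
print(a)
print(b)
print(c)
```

Key concept: slice vs alias.
Step by step:
`a = [54, 8, 7, 97, 1]` → a = [54, 8, 7, 97, 1]
`b = a[1:4]` → b = [8, 7, 97]
`c = a` → c = [54, 8, 7, 97, 1] (same object as a)
`a[2] = 411` → a = [54, 8, 411, 97, 1] (same object as c); c = [54, 8, 411, 97, 1] (same object as a)
`b.append(585)` → b = [8, 7, 97, 585]
`print(a)` → prints [54, 8, 411, 97, 1]
`print(b)` → prints [8, 7, 97, 585]
`print(c)` → prints [54, 8, 411, 97, 1]

Answer:
[54, 8, 411, 97, 1]
[8, 7, 97, 585]
[54, 8, 411, 97, 1]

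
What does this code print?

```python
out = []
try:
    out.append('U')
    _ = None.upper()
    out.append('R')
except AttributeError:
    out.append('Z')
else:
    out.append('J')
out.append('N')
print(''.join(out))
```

Execution trace: 'U' (try body) → 'Z' (except AttributeError) → 'N' (after the try/except). Output: UZN

Answer: UZN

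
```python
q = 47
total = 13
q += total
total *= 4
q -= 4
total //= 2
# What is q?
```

Trace:
`q = 47` → q = 47
`total = 13` → total = 13
`q += total` → q = 60
`total *= 4` → total = 52
`q -= 4` → q = 56
`total //= 2` → total = 26
So q = 56

Answer: 56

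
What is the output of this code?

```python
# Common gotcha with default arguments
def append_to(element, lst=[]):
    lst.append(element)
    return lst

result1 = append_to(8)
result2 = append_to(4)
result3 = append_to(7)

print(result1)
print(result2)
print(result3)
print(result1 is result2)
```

Key concept: mutable default argument gotcha.
Step by step:
`result1 = append_to(8)` → result1 = [8]
`result2 = append_to(4)` → result1 = [8, 4] (same object as result2); result2 = [8, 4] (same object as result1)
`result3 = append_to(7)` → result1 = [8, 4, 7] (same object as result2, result3); result2 = [8, 4, 7] (same object as result1, result3); result3 = [8, 4, 7] (same object as result1, result2)
`print(result1)` → prints [8, 4, 7]
`print(result2)` → prints [8, 4, 7]
`print(result3)` → prints [8, 4, 7]
`print(result1 is result2)` → prints True

Answer:
[8, 4, 7]
[8, 4, 7]
[8, 4, 7]
True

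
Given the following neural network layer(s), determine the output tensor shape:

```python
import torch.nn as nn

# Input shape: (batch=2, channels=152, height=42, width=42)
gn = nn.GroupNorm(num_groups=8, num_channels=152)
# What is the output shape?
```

Input: (2, 152, 42, 42) -> Output: (2, 152, 42, 42)

Answer: (2, 152, 42, 42)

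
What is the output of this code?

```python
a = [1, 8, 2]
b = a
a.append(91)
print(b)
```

Key concept: basic list aliasing.
Step by step:
`a = [1, 8, 2]` → a = [1, 8, 2]
`b = a` → b = [1, 8, 2] (same object as a)
`a.append(91)` → a = [1, 8, 2, 91] (same object as b); b = [1, 8, 2, 91] (same object as a)
`print(b)` → prints [1, 8, 2, 91]

Answer: [1, 8, 2, 91]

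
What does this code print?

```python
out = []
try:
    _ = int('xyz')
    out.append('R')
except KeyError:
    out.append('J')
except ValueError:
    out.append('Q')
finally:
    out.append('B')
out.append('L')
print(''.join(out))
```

Execution trace: 'Q' (except ValueError) → 'B' (finally) → 'L' (after the try/except). Output: QBL

Answer: QBL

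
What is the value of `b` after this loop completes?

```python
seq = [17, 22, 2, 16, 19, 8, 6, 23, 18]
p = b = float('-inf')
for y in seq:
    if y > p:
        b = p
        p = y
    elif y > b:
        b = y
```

Second largest (with repeats) in [17, 22, 2, 16, 19, 8, 6, 23, 18]
`b` takes the values: -inf → 17 → 19 → 22

Answer: 22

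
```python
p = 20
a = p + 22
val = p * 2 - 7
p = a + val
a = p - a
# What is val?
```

Trace:
`p = 20` → p = 20
`a = p + 22` → a = 42
`val = p * 2 - 7` → val = 33
`p = a + val` → p = 75
`a = p - a` → a = 33
So val = 33

Answer: 33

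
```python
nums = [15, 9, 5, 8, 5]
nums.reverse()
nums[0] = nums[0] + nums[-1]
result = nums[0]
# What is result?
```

Trace:
`nums = [15, 9, 5, 8, 5]` → nums = [15, 9, 5, 8, 5]
`nums.reverse()` → nums = [5, 8, 5, 9, 15]
`nums[0] = nums[0] + nums[-1]` → nums = [20, 8, 5, 9, 15]
`result = nums[0]` → result = 20
So result = 20

Answer: 20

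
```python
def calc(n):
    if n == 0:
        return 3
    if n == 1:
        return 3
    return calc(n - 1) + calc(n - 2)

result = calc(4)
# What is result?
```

Build up from base cases: calc(0)=3, calc(1)=3, calc(2)=6, calc(3)=9, calc(4)=15

Answer: 15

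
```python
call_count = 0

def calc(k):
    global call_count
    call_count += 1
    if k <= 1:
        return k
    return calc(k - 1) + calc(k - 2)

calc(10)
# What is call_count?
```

Calls(k) = 1 + Calls(k-1) + Calls(k-2); Calls(0)=Calls(1)=1. For k=10 this gives 177.

Answer: 177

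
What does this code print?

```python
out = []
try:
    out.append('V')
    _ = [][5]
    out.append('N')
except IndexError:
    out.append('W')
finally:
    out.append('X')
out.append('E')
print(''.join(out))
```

Execution trace: 'V' (try body) → 'W' (except IndexError) → 'X' (finally) → 'E' (after the try/except). Output: VWXE

Answer: VWXE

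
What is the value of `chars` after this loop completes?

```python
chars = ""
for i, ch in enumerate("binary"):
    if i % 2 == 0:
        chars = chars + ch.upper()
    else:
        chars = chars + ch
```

Uppercase even positions in 'binary'
`chars` takes the values: "" → "B" → "Bi" → "BiN" → "BiNa" → "BiNaR" → "BiNaRy"

Answer: "BiNaRy"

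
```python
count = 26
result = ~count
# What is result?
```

Trace:
`count = 26` → count = 26
`result = ~count` → result = -27
So result = -27

Answer: -27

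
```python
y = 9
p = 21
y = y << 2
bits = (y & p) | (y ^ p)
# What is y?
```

Trace:
`y = 9` → y = 9
`p = 21` → p = 21
`y = y << 2` → y = 36
`bits = (y & p) | (y ^ p)` → bits = 53
So y = 36

Answer: 36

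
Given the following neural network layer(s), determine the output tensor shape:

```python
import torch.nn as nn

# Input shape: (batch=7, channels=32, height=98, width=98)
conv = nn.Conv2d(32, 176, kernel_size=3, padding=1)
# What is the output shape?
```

Input: (7, 32, 98, 98) -> Output: (7, 176, 98, 98)

Answer: (7, 176, 98, 98)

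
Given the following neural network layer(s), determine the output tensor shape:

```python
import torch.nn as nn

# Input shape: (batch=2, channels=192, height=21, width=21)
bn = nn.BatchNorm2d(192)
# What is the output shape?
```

Input: (2, 192, 21, 21) -> Output: (2, 192, 21, 21)

Answer: (2, 192, 21, 21)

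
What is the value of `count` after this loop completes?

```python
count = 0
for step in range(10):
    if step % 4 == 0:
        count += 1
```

Count numbers divisible by 4 in range(10)
`count` takes the values: 0 → 1 → 2 → 3

Answer: 3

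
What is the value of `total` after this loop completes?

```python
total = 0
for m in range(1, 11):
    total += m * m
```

Sum of squares 1² to 10² = 385
`total` takes the values: 0 → 1 → 5 → 14 → 30 → 55 → 91 → 140 → 204 → 285 → 385

Answer: 385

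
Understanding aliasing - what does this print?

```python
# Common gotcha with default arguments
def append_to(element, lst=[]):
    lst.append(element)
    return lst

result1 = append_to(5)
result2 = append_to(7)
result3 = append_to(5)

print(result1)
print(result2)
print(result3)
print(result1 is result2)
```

Key concept: mutable default argument gotcha.
Step by step:
`result1 = append_to(5)` → result1 = [5]
`result2 = append_to(7)` → result1 = [5, 7] (same object as result2); result2 = [5, 7] (same object as result1)
`result3 = append_to(5)` → result1 = [5, 7, 5] (same object as result2, result3); result2 = [5, 7, 5] (same object as result1, result3); result3 = [5, 7, 5] (same object as result1, result2)
`print(result1)` → prints [5, 7, 5]
`print(result2)` → prints [5, 7, 5]
`print(result3)` → prints [5, 7, 5]
`print(result1 is result2)` → prints True

Answer:
[5, 7, 5]
[5, 7, 5]
[5, 7, 5]
True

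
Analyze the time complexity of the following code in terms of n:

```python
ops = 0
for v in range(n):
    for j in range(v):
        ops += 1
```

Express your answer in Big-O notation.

Each loop level contributes: n × n. Multiplying the contributions gives O(n^2).

Answer: O(n^2)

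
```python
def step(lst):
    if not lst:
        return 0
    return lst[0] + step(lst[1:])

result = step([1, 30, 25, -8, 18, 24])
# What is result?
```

1 + 30 + 25 + (-8) + 18 + 24 + 0 = 90

Answer: 90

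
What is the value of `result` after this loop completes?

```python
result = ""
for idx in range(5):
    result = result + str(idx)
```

Concatenate digits 0 to 4
`result` takes the values: "" → "0" → "01" → "012" → "0123" → "01234"

Answer: "01234"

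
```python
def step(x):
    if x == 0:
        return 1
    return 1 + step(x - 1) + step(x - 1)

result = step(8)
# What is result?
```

step(x) = 1 + 2·step(x-1), step(0)=1. Closed form: (1+1)·2^8 - 1 = 511.

Answer: 511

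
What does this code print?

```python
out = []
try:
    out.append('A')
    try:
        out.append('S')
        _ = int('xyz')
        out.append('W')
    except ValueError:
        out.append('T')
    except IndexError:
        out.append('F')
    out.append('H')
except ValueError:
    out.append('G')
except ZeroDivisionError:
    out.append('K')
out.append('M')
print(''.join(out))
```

Execution trace: 'A' (try body) → 'S' (inner try body) → 'T' (inner except ValueError) → 'H' (try body, no exception) → 'M' (after the try/except). Output: ASTHM

Answer: ASTHM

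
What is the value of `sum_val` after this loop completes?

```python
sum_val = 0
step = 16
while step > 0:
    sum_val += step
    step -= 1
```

Sum 16 down to 1
`sum_val` takes the values: 0 → 16 → 31 → 45 → 58 → 70 → 81 → 91 → 100 → 108 → 115 → 121 → 126 → 130 → 133 → 135 → 136

Answer: 136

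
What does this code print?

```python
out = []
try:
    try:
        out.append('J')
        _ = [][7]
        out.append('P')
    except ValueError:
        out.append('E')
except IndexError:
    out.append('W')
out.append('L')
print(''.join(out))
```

Execution trace: 'J' (inner try body) → 'W' (outer except IndexError) → 'L' (after the try/except). Output: JWL

Answer: JWL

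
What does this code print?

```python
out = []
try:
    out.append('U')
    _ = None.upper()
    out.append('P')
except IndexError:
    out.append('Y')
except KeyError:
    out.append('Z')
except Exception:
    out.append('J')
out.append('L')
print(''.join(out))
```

Execution trace: 'U' (try body) → 'J' (except Exception) → 'L' (after the try/except). Output: UJL

Answer: UJL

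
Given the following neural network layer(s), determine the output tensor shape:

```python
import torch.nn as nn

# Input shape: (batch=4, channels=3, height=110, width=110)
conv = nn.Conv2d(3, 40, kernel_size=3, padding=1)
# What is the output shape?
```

Input: (4, 3, 110, 110) -> Output: (4, 40, 110, 110)

Answer: (4, 40, 110, 110)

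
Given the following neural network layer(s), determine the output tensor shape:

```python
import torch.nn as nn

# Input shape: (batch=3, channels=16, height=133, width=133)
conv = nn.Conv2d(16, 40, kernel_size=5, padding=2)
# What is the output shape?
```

Input: (3, 16, 133, 133) -> Output: (3, 40, 133, 133)

Answer: (3, 40, 133, 133)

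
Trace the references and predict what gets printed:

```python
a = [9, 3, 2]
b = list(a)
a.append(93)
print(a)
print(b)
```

Key concept: list() constructor creates copy.
Step by step:
`a = [9, 3, 2]` → a = [9, 3, 2]
`b = list(a)` → b = [9, 3, 2]
`a.append(93)` → a = [9, 3, 2, 93]
`print(a)` → prints [9, 3, 2, 93]
`print(b)` → prints [9, 3, 2]

Answer:
[9, 3, 2, 93]
[9, 3, 2]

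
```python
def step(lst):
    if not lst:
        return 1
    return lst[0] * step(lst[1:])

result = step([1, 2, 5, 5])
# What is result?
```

Product over [1, 2, 5, 5] = 1 * 2 * 5 * 5 = 50

Answer: 50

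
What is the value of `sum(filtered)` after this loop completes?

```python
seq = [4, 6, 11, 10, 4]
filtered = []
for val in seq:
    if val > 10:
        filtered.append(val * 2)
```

Sum of doubled values > 10
`filtered` takes the values: [] → [22]
So `sum(filtered)` = 22

Answer: 22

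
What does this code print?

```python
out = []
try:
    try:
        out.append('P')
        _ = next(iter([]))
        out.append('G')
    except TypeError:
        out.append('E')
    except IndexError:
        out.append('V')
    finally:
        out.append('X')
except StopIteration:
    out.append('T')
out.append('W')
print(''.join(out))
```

Execution trace: 'P' (try body) → 'X' (finally) → 'T' (outer except StopIteration) → 'W' (after the try/except). Output: PXTW

Answer: PXTW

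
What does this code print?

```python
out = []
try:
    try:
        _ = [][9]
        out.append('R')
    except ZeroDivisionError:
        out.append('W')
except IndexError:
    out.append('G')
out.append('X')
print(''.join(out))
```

Execution trace: 'G' (outer except IndexError) → 'X' (after the try/except). Output: GX

Answer: GX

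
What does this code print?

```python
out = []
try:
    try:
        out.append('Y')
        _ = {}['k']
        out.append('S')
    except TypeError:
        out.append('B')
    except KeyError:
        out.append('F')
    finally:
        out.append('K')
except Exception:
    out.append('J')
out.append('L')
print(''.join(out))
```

Execution trace: 'Y' (inner try body) → 'F' (inner except KeyError) → 'K' (inner finally) → 'L' (after the try/except). Output: YFKL

Answer: YFKL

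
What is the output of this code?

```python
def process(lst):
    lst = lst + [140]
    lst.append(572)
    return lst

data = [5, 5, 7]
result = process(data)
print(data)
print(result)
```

Key concept: rebinding parameter vs mutation.
Step by step:
`data = [5, 5, 7]` → data = [5, 5, 7]
`result = process(data)` → result = [5, 5, 7, 140, 572]
`print(data)` → prints [5, 5, 7]
`print(result)` → prints [5, 5, 7, 140, 572]

Answer:
[5, 5, 7]
[5, 5, 7, 140, 572]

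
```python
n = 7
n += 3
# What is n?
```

Trace:
`n = 7` → n = 7
`n += 3` → n = 10
So n = 10

Answer: 10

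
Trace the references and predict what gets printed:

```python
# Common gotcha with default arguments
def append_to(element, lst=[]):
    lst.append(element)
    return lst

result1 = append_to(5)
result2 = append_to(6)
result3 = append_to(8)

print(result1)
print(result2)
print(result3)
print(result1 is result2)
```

Key concept: mutable default argument gotcha.
Step by step:
`result1 = append_to(5)` → result1 = [5]
`result2 = append_to(6)` → result1 = [5, 6] (same object as result2); result2 = [5, 6] (same object as result1)
`result3 = append_to(8)` → result1 = [5, 6, 8] (same object as result2, result3); result2 = [5, 6, 8] (same object as result1, result3); result3 = [5, 6, 8] (same object as result1, result2)
`print(result1)` → prints [5, 6, 8]
`print(result2)` → prints [5, 6, 8]
`print(result3)` → prints [5, 6, 8]
`print(result1 is result2)` → prints True

Answer:
[5, 6, 8]
[5, 6, 8]
[5, 6, 8]
True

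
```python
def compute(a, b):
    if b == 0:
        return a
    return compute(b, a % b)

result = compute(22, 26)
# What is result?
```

compute(22, 26) -> compute(26, 22) -> compute(22, 4) -> compute(4, 2) -> compute(2, 0) -> 2

Answer: 2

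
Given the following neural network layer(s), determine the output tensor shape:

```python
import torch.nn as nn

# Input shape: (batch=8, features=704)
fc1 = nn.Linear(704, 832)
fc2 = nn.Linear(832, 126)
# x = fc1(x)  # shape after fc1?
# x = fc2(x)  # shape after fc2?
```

Input: (8, 704) -> after fc1: (8, 832) -> Output: (8, 126)

Answer: (8, 126)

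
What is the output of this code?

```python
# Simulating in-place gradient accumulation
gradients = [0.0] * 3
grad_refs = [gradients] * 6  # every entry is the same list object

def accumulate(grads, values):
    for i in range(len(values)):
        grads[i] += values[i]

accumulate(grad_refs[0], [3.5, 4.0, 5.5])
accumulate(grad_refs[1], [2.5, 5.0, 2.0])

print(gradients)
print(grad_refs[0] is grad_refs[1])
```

Key concept: gradient accumulation aliasing.
Step by step:
`gradients = [0.0] * 3` → gradients = [0.0, 0.0, 0.0]
`grad_refs = [gradients] * 6` → grad_refs = [[0.0, 0.0, 0.0], [0.0, 0.0, 0.0], [0.0, 0.0, 0.0], [0.0, 0.0, 0.0], [0.0, 0.0, 0.0], [0.0, 0.0, 0.0]]
`accumulate(grad_refs[0], [3.5, 4.0, 5.5])` → gradients = [3.5, 4.0, 5.5]; grad_refs = [[3.5, 4.0, 5.5], [3.5, 4.0, 5.5], [3.5, 4.0, 5.5], [3.5, 4.0, 5.5], [3.5, 4.0, 5.5], [3.5, 4.0, 5.5]]
`accumulate(grad_refs[1], [2.5, 5.0, 2.0])` → gradients = [6.0, 9.0, 7.5]; grad_refs = [[6.0, 9.0, 7.5], [6.0, 9.0, 7.5], [6.0, 9.0, 7.5], [6.0, 9.0, 7.5], [6.0, 9.0, 7.5], [6.0, 9.0, 7.5]]
`print(gradients)` → prints [6.0, 9.0, 7.5]
`print(grad_refs[0] is grad_refs[1])` → prints True

Answer:
[6.0, 9.0, 7.5]
True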